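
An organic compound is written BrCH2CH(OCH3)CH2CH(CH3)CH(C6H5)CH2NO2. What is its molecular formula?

C14H20BrNO3

Atom tally by fragment:
  BrCH2 → C:1 H:2 Br:1
  CH(OCH3) → C:2 H:4 O:1
  CH2 → C:1 H:2
  CH(CH3) → C:2 H:4
  CH(C6H5) → C:7 H:6
  CH2NO2 → C:1 H:2 N:1 O:2
Element totals:
  C: 14
  H: 20
  Br: 1
  N: 1
  O: 3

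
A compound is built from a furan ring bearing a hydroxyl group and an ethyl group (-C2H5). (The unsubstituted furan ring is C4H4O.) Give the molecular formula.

C6H8O2

Atom tally by fragment:
  furan ring core → C:4 H:4 O:1
  (− 2 ring H displaced by substituents)
  + OH → O:1 H:1
  + C2H5 → C:2 H:5
Element totals:
  C: 6
  H: 8
  O: 2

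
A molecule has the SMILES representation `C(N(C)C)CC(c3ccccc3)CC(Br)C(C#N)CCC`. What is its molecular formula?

C18H27BrN2

Atom tally by fragment:
  (CH3)2NCH2 → C:3 H:8 N:1
  CH2 → C:1 H:2
  CH(C6H5) → C:7 H:6
  CH2 → C:1 H:2
  CH(Br) → C:1 H:1 Br:1
  CH(CN) → C:2 H:1 N:1
  CH2 → C:1 H:2
  CH2 → C:1 H:2
  CH3 → C:1 H:3
Element totals:
  C: 18
  H: 27
  Br: 1
  N: 2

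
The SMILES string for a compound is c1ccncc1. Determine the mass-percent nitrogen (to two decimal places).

17.71%

Atom tally by fragment:
  pyridine ring core → C:5 H:5 N:1
Element totals:
  C: 5
  H: 5
  N: 1
Molecular formula: C5H5N.
Molar mass = 79.102 g/mol.
Mass from N: 1 × 14.007 = 14.007 g/mol.
%N = 14.007 / 79.102 × 100 = 17.71%.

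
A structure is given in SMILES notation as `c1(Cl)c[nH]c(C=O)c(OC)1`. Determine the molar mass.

159.57 g/mol

Atom tally by fragment:
  pyrrole ring core → C:4 H:5 N:1
  (− 3 ring H displaced by substituents)
  + Cl → Cl:1
  + CHO → C:1 H:1 O:1
  + OCH3 → C:1 H:3 O:1
Element totals:
  C: 6
  H: 6
  Cl: 1
  N: 1
  O: 2
Molecular formula: C6H6ClNO2.
  M = 6(12.011) + 6(1.008) + 35.45 + 14.007 + 2(15.999)
    = 72.066 + 6.048 + 35.450 + 14.007 + 31.998 = 159.569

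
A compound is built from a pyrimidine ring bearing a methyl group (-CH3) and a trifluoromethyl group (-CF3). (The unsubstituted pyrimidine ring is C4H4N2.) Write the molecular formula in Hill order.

C6H5F3N2

Atom tally by fragment:
  pyrimidine ring core → C:4 H:4 N:2
  (− 2 ring H displaced by substituents)
  + CH3 → C:1 H:3
  + CF3 → C:1 F:3
Element totals:
  C: 6
  H: 5
  F: 3
  N: 2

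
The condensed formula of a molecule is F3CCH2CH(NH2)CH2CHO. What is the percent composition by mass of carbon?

38.72%

Element totals:
  C: 5
  H: 8
  F: 3
  N: 1
  O: 1
Molecular formula: C5H8F3NO.
Molar mass = 155.119 g/mol.
Mass from C: 5 × 12.011 = 60.055 g/mol.
%C = 60.055 / 155.119 × 100 = 38.72%.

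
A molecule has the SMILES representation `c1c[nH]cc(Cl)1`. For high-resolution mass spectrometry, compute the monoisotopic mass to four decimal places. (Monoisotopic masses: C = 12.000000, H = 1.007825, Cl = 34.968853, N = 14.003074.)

Atom tally by fragment:
  pyrrole ring core → C:4 H:5 N:1
  (− 1 ring H displaced by substituents)
  + Cl → Cl:1
Element totals:
  C: 4
  H: 4
  Cl: 1
  N: 1
Molecular formula: C4H4ClN.
  M = 4(12.0) + 4(1.007825) + 34.968853 + 14.003074
    = 48.000000 + 4.031300 + 34.968853 + 14.003074 = 101.003227

101.0032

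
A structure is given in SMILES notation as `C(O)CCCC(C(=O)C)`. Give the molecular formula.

Atom tally by fragment:
  HOCH2 → C:1 H:3 O:1
  CH2 → C:1 H:2
  CH2 → C:1 H:2
  CH2 → C:1 H:2
  CH2COCH3 → C:3 H:5 O:1
Element totals:
  C: 7
  H: 14
  O: 2

C7H14O2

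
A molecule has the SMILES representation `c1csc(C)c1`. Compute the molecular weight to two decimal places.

Atom tally by fragment:
  thiophene ring core → C:4 H:4 S:1
  (− 1 ring H displaced by substituents)
  + CH3 → C:1 H:3
Element totals:
  C: 5
  H: 6
  S: 1
Molecular formula: C5H6S.
  M = 5(12.011) + 6(1.008) + 32.06
    = 60.055 + 6.048 + 32.060 = 98.163

98.16 g/mol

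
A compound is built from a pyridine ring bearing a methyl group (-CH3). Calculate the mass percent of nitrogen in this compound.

Atom tally by fragment:
  pyridine ring core → C:5 H:5 N:1
  (− 1 ring H displaced by substituents)
  + CH3 → C:1 H:3
Element totals:
  C: 6
  H: 7
  N: 1
Molecular formula: C6H7N.
Molar mass = 93.129 g/mol.
Mass from N: 1 × 14.007 = 14.007 g/mol.
%N = 14.007 / 93.129 × 100 = 15.04%.

15.04%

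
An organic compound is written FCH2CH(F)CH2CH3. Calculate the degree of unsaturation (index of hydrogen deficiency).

0

Atom tally by fragment:
  FCH2 → C:1 H:2 F:1
  CH(F) → C:1 H:1 F:1
  CH2 → C:1 H:2
  CH3 → C:1 H:3
Element totals:
  C: 4
  H: 8
  F: 2
Molecular formula: C4H8F2.
DoU = (2C + 2 + N − H − X) / 2 = (2·4 + 2 + 0 − 8 − 2) / 2 = 0.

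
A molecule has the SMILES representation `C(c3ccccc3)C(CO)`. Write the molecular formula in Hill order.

Atom tally by fragment:
  C6H5CH2 → C:7 H:7
  CH2CH2OH → C:2 H:5 O:1
Element totals:
  C: 9
  H: 12
  O: 1

C9H12O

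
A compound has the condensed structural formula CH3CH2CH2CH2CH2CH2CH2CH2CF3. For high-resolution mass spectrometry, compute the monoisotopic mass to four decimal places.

Element totals:
  C: 9
  H: 17
  F: 3
Molecular formula: C9H17F3.
  M = 9(12.0) + 17(1.007825) + 3(18.998403)
    = 108.000000 + 17.133025 + 56.995209 = 182.128234

182.1282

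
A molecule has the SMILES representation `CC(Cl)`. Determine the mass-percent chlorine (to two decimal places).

54.95%

Atom tally by fragment:
  CH3 → C:1 H:3
  CH2Cl → C:1 H:2 Cl:1
Element totals:
  C: 2
  H: 5
  Cl: 1
Molecular formula: C2H5Cl.
Molar mass = 64.512 g/mol.
Mass from Cl: 1 × 35.45 = 35.450 g/mol.
%Cl = 35.450 / 64.512 × 100 = 54.95%.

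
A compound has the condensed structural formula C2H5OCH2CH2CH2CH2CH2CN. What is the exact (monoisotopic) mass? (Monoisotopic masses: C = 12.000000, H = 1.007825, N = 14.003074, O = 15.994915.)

Atom tally by fragment:
  C2H5OCH2 → C:3 H:7 O:1
  CH2 → C:1 H:2
  CH2 → C:1 H:2
  CH2 → C:1 H:2
  CH2CN → C:2 H:2 N:1
Element totals:
  C: 8
  H: 15
  N: 1
  O: 1
Molecular formula: C8H15NO.
  M = 8(12.0) + 15(1.007825) + 14.003074 + 15.994915
    = 96.000000 + 15.117375 + 14.003074 + 15.994915 = 141.115364

141.1154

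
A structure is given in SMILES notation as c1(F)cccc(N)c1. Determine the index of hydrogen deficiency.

Atom tally by fragment:
  benzene ring core → C:6 H:6
  (− 2 ring H displaced by substituents)
  + F → F:1
  + NH2 → N:1 H:2
Element totals:
  C: 6
  H: 6
  F: 1
  N: 1
Molecular formula: C6H6FN.
DoU = (2C + 2 + N − H − X) / 2 = (2·6 + 2 + 1 − 6 − 1) / 2 = 4.

4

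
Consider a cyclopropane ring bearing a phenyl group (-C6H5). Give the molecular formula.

C9H10

Atom tally by fragment:
  cyclopropane ring core → C:3 H:6
  (− 1 ring H displaced by substituents)
  + C6H5 → C:6 H:5
Element totals:
  C: 9
  H: 10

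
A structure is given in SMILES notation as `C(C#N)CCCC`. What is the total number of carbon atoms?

6

Atom tally by fragment:
  NCCH2 → C:2 H:2 N:1
  CH2 → C:1 H:2
  CH2 → C:1 H:2
  CH2 → C:1 H:2
  CH3 → C:1 H:3
Element totals:
  C: 6
  H: 11
  N: 1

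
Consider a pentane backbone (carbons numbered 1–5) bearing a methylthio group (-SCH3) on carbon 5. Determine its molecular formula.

Atom tally by fragment:
  CH3 → C:1 H:3
  CH2 → C:1 H:2
  CH2 → C:1 H:2
  CH2 → C:1 H:2
  CH2SCH3 → C:2 H:5 S:1
Element totals:
  C: 6
  H: 14
  S: 1

C6H14S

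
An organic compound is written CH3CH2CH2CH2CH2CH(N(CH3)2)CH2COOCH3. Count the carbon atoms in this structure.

11

Atom tally by fragment:
  CH3 → C:1 H:3
  CH2 → C:1 H:2
  CH2 → C:1 H:2
  CH2 → C:1 H:2
  CH2 → C:1 H:2
  CH(N(CH3)2) → C:3 H:7 N:1
  CH2COOCH3 → C:3 H:5 O:2
Element totals:
  C: 11
  H: 23
  N: 1
  O: 2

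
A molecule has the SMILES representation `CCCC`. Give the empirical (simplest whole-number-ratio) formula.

Atom tally by fragment:
  CH3 → C:1 H:3
  CH2 → C:1 H:2
  CH2 → C:1 H:2
  CH3 → C:1 H:3
Element totals:
  C: 4
  H: 10
Molecular formula: C4H10.
gcd of subscripts = 2; dividing each by 2:
  C: 4/2 = 2
  H: 10/2 = 5

C2H5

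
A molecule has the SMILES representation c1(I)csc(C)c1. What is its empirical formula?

C5H5IS

Atom tally by fragment:
  thiophene ring core → C:4 H:4 S:1
  (− 2 ring H displaced by substituents)
  + I → I:1
  + CH3 → C:1 H:3
Element totals:
  C: 5
  H: 5
  I: 1
  S: 1
Molecular formula: C5H5IS.
gcd of subscripts (5, 5, 1, 1) = 1, so the empirical formula equals the molecular formula.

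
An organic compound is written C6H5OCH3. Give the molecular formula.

C7H8O

Atom tally by fragment:
  benzene ring core → C:6 H:6
  (− 1 ring H displaced by substituents)
  + OCH3 → C:1 H:3 O:1
Element totals:
  C: 7
  H: 8
  O: 1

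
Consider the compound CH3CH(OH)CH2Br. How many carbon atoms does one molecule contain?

3

Element totals:
  C: 3
  H: 7
  Br: 1
  O: 1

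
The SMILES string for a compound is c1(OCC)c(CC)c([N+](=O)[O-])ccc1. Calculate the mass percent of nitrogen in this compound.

7.18%

Atom tally by fragment:
  benzene ring core → C:6 H:6
  (− 3 ring H displaced by substituents)
  + OC2H5 → C:2 H:5 O:1
  + C2H5 → C:2 H:5
  + NO2 → N:1 O:2
Element totals:
  C: 10
  H: 13
  N: 1
  O: 3
Molecular formula: C10H13NO3.
Molar mass = 195.218 g/mol.
Mass from N: 1 × 14.007 = 14.007 g/mol.
%N = 14.007 / 195.218 × 100 = 7.18%.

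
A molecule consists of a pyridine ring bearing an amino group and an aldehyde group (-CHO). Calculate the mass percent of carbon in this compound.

Atom tally by fragment:
  pyridine ring core → C:5 H:5 N:1
  (− 2 ring H displaced by substituents)
  + NH2 → N:1 H:2
  + CHO → C:1 H:1 O:1
Element totals:
  C: 6
  H: 6
  N: 2
  O: 1
Molecular formula: C6H6N2O.
Molar mass = 122.127 g/mol.
Mass from C: 6 × 12.011 = 72.066 g/mol.
%C = 72.066 / 122.127 × 100 = 59.01%.

59.01%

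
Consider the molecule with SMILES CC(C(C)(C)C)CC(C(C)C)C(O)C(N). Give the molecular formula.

Atom tally by fragment:
  CH3 → C:1 H:3
  CH(C(CH3)3) → C:5 H:10
  CH2 → C:1 H:2
  CH(CH(CH3)2) → C:4 H:8
  CH(OH) → C:1 H:2 O:1
  CH2NH2 → C:1 H:4 N:1
Element totals:
  C: 13
  H: 29
  N: 1
  O: 1

C13H29NO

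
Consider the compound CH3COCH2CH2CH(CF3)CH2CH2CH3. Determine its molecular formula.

C9H15F3O

Atom tally by fragment:
  CH3COCH2 → C:3 H:5 O:1
  CH2 → C:1 H:2
  CH(CF3) → C:2 H:1 F:3
  CH2 → C:1 H:2
  CH2 → C:1 H:2
  CH3 → C:1 H:3
Element totals:
  C: 9
  H: 15
  F: 3
  O: 1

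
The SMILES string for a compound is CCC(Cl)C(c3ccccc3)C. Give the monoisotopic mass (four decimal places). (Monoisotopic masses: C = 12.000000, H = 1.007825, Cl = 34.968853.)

Atom tally by fragment:
  CH3 → C:1 H:3
  CH2 → C:1 H:2
  CH(Cl) → C:1 H:1 Cl:1
  CH(C6H5) → C:7 H:6
  CH3 → C:1 H:3
Element totals:
  C: 11
  H: 15
  Cl: 1
Molecular formula: C11H15Cl.
  M = 11(12.0) + 15(1.007825) + 34.968853
    = 132.000000 + 15.117375 + 34.968853 = 182.086228

182.0862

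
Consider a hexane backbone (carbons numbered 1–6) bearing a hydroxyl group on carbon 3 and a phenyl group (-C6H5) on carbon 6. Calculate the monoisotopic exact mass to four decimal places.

Atom tally by fragment:
  CH3 → C:1 H:3
  CH2 → C:1 H:2
  CH(OH) → C:1 H:2 O:1
  CH2 → C:1 H:2
  CH2 → C:1 H:2
  CH2C6H5 → C:7 H:7
Element totals:
  C: 12
  H: 18
  O: 1
Molecular formula: C12H18O.
  M = 12(12.0) + 18(1.007825) + 15.994915
    = 144.000000 + 18.140850 + 15.994915 = 178.135765

178.1358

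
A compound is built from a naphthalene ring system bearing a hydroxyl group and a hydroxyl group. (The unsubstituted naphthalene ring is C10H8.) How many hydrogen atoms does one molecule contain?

8

Atom tally by fragment:
  naphthalene ring system core → C:10 H:8
  (− 2 ring H displaced by substituents)
  + OH → O:1 H:1
  + OH → O:1 H:1
Element totals:
  C: 10
  H: 8
  O: 2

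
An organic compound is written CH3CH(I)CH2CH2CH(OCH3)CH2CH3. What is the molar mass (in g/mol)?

Element totals:
  C: 8
  H: 17
  I: 1
  O: 1
Molecular formula: C8H17IO.
  M = 8(12.011) + 17(1.008) + 126.904 + 15.999
    = 96.088 + 17.136 + 126.904 + 15.999 = 256.127

256.13 g/mol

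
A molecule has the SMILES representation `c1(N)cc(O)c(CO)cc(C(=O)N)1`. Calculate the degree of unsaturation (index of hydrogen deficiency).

5

Atom tally by fragment:
  benzene ring core → C:6 H:6
  (− 4 ring H displaced by substituents)
  + NH2 → N:1 H:2
  + OH → O:1 H:1
  + CH2OH → C:1 H:3 O:1
  + CONH2 → C:1 H:2 O:1 N:1
Element totals:
  C: 8
  H: 10
  N: 2
  O: 3
Molecular formula: C8H10N2O3.
DoU = (2C + 2 + N − H − X) / 2 = (2·8 + 2 + 2 − 10 − 0) / 2 = 5.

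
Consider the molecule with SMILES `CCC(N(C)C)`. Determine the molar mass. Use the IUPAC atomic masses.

87.17 g/mol

Atom tally by fragment:
  CH3 → C:1 H:3
  CH2 → C:1 H:2
  CH2N(CH3)2 → C:3 H:8 N:1
Element totals:
  C: 5
  H: 13
  N: 1
Molecular formula: C5H13N.
  M = 5(12.011) + 13(1.008) + 14.007
    = 60.055 + 13.104 + 14.007 = 87.166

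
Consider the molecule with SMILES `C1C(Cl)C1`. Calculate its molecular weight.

76.52 g/mol

Atom tally by fragment:
  cyclopropane ring core → C:3 H:6
  (− 1 ring H displaced by substituents)
  + Cl → Cl:1
Element totals:
  C: 3
  H: 5
  Cl: 1
Molecular formula: C3H5Cl.
  M = 3(12.011) + 5(1.008) + 35.45
    = 36.033 + 5.040 + 35.450 = 76.523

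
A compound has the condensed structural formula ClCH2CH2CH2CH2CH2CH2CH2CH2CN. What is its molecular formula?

C9H16ClN

Element totals:
  C: 9
  H: 16
  Cl: 1
  N: 1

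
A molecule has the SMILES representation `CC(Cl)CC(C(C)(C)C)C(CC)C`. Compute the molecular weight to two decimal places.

204.78 g/mol

Atom tally by fragment:
  CH3 → C:1 H:3
  CH(Cl) → C:1 H:1 Cl:1
  CH2 → C:1 H:2
  CH(C(CH3)3) → C:5 H:10
  CH(C2H5) → C:3 H:6
  CH3 → C:1 H:3
Element totals:
  C: 12
  H: 25
  Cl: 1
Molecular formula: C12H25Cl.
  M = 12(12.011) + 25(1.008) + 35.45
    = 144.132 + 25.200 + 35.450 = 204.782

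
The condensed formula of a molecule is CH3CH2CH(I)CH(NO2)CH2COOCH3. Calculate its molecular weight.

Atom tally by fragment:
  CH3 → C:1 H:3
  CH2 → C:1 H:2
  CH(I) → C:1 H:1 I:1
  CH(NO2) → C:1 H:1 N:1 O:2
  CH2COOCH3 → C:3 H:5 O:2
Element totals:
  C: 7
  H: 12
  I: 1
  N: 1
  O: 4
Molecular formula: C7H12INO4.
  M = 7(12.011) + 12(1.008) + 126.904 + 14.007 + 4(15.999)
    = 84.077 + 12.096 + 126.904 + 14.007 + 63.996 = 301.080

301.08 g/mol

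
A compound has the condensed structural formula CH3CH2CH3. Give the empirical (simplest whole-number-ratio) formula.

C3H8

Atom tally by fragment:
  CH3 → C:1 H:3
  CH2 → C:1 H:2
  CH3 → C:1 H:3
Element totals:
  C: 3
  H: 8
Molecular formula: C3H8.
gcd of subscripts (3, 8) = 1, so the empirical formula equals the molecular formula.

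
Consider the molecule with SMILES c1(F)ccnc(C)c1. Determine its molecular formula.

C6H6FN

Atom tally by fragment:
  pyridine ring core → C:5 H:5 N:1
  (− 2 ring H displaced by substituents)
  + F → F:1
  + CH3 → C:1 H:3
Element totals:
  C: 6
  H: 6
  F: 1
  N: 1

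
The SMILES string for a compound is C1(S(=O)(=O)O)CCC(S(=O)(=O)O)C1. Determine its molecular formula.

Atom tally by fragment:
  cyclopentane ring core → C:5 H:10
  (− 2 ring H displaced by substituents)
  + SO3H → S:1 O:3 H:1
  + SO3H → S:1 O:3 H:1
Element totals:
  C: 5
  H: 10
  O: 6
  S: 2

C5H10O6S2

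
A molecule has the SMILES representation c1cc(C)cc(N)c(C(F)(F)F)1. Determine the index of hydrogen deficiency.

Atom tally by fragment:
  benzene ring core → C:6 H:6
  (− 3 ring H displaced by substituents)
  + CH3 → C:1 H:3
  + NH2 → N:1 H:2
  + CF3 → C:1 F:3
Element totals:
  C: 8
  H: 8
  F: 3
  N: 1
Molecular formula: C8H8F3N.
DoU = (2C + 2 + N − H − X) / 2 = (2·8 + 2 + 1 − 8 − 3) / 2 = 4.

4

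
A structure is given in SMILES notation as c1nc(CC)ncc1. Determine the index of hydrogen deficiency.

Atom tally by fragment:
  pyrimidine ring core → C:4 H:4 N:2
  (− 1 ring H displaced by substituents)
  + C2H5 → C:2 H:5
Element totals:
  C: 6
  H: 8
  N: 2
Molecular formula: C6H8N2.
DoU = (2C + 2 + N − H − X) / 2 = (2·6 + 2 + 2 − 8 − 0) / 2 = 4.

4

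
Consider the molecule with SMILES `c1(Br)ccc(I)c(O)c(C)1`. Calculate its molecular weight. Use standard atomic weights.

Atom tally by fragment:
  benzene ring core → C:6 H:6
  (− 4 ring H displaced by substituents)
  + Br → Br:1
  + I → I:1
  + OH → O:1 H:1
  + CH3 → C:1 H:3
Element totals:
  C: 7
  H: 6
  Br: 1
  I: 1
  O: 1
Molecular formula: C7H6BrIO.
  M = 7(12.011) + 6(1.008) + 79.904 + 126.904 + 15.999
    = 84.077 + 6.048 + 79.904 + 126.904 + 15.999 = 312.932

312.93 g/mol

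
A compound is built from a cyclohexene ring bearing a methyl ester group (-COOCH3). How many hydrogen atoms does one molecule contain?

12

Atom tally by fragment:
  cyclohexene ring core → C:6 H:10
  (− 1 ring H displaced by substituents)
  + COOCH3 → C:2 H:3 O:2
Element totals:
  C: 8
  H: 12
  O: 2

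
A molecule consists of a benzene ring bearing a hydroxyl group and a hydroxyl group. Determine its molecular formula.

Atom tally by fragment:
  benzene ring core → C:6 H:6
  (− 2 ring H displaced by substituents)
  + OH → O:1 H:1
  + OH → O:1 H:1
Element totals:
  C: 6
  H: 6
  O: 2

C6H6O2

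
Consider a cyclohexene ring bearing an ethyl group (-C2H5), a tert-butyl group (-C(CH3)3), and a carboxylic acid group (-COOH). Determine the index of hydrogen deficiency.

Atom tally by fragment:
  cyclohexene ring core → C:6 H:10
  (− 3 ring H displaced by substituents)
  + C2H5 → C:2 H:5
  + C(CH3)3 → C:4 H:9
  + COOH → C:1 H:1 O:2
Element totals:
  C: 13
  H: 22
  O: 2
Molecular formula: C13H22O2.
DoU = (2C + 2 + N − H − X) / 2 = (2·13 + 2 + 0 − 22 − 0) / 2 = 3.

3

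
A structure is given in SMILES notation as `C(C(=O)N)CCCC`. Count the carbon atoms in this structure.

6

Atom tally by fragment:
  H2NOCCH2 → C:2 H:4 O:1 N:1
  CH2 → C:1 H:2
  CH2 → C:1 H:2
  CH2 → C:1 H:2
  CH3 → C:1 H:3
Element totals:
  C: 6
  H: 13
  N: 1
  O: 1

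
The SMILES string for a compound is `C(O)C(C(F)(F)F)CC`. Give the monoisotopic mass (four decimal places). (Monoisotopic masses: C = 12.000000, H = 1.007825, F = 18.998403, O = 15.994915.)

142.0605

Atom tally by fragment:
  HOCH2 → C:1 H:3 O:1
  CH(CF3) → C:2 H:1 F:3
  CH2 → C:1 H:2
  CH3 → C:1 H:3
Element totals:
  C: 5
  H: 9
  F: 3
  O: 1
Molecular formula: C5H9F3O.
  M = 5(12.0) + 9(1.007825) + 3(18.998403) + 15.994915
    = 60.000000 + 9.070425 + 56.995209 + 15.994915 = 142.060549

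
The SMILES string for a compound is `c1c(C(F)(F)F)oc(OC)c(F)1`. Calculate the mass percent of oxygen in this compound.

Atom tally by fragment:
  furan ring core → C:4 H:4 O:1
  (− 3 ring H displaced by substituents)
  + CF3 → C:1 F:3
  + OCH3 → C:1 H:3 O:1
  + F → F:1
Element totals:
  C: 6
  H: 4
  F: 4
  O: 2
Molecular formula: C6H4F4O2.
Molar mass = 184.088 g/mol.
Mass from O: 2 × 15.999 = 31.998 g/mol.
%O = 31.998 / 184.088 × 100 = 17.38%.

17.38%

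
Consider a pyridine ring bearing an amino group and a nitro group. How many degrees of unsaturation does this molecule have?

Atom tally by fragment:
  pyridine ring core → C:5 H:5 N:1
  (− 2 ring H displaced by substituents)
  + NH2 → N:1 H:2
  + NO2 → N:1 O:2
Element totals:
  C: 5
  H: 5
  N: 3
  O: 2
Molecular formula: C5H5N3O2.
DoU = (2C + 2 + N − H − X) / 2 = (2·5 + 2 + 3 − 5 − 0) / 2 = 5.

5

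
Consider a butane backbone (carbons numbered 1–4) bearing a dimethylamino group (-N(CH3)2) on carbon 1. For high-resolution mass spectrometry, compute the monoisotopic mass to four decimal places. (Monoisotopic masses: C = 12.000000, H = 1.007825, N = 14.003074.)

Atom tally by fragment:
  (CH3)2NCH2 → C:3 H:8 N:1
  CH2 → C:1 H:2
  CH2 → C:1 H:2
  CH3 → C:1 H:3
Element totals:
  C: 6
  H: 15
  N: 1
Molecular formula: C6H15N.
  M = 6(12.0) + 15(1.007825) + 14.003074
    = 72.000000 + 15.117375 + 14.003074 = 101.120449

101.1204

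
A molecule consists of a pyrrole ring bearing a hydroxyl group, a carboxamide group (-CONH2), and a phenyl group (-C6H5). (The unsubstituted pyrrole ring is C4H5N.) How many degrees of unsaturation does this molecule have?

Atom tally by fragment:
  pyrrole ring core → C:4 H:5 N:1
  (− 3 ring H displaced by substituents)
  + OH → O:1 H:1
  + CONH2 → C:1 H:2 O:1 N:1
  + C6H5 → C:6 H:5
Element totals:
  C: 11
  H: 10
  N: 2
  O: 2
Molecular formula: C11H10N2O2.
DoU = (2C + 2 + N − H − X) / 2 = (2·11 + 2 + 2 − 10 − 0) / 2 = 8.

8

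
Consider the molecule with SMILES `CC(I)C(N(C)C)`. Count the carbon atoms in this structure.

5

Atom tally by fragment:
  CH3 → C:1 H:3
  CH(I) → C:1 H:1 I:1
  CH2N(CH3)2 → C:3 H:8 N:1
Element totals:
  C: 5
  H: 12
  I: 1
  N: 1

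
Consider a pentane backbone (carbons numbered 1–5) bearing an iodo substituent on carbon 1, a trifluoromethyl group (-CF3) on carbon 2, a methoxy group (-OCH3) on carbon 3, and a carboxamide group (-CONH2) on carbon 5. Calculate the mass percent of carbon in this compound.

28.34%

Atom tally by fragment:
  ICH2 → C:1 H:2 I:1
  CH(CF3) → C:2 H:1 F:3
  CH(OCH3) → C:2 H:4 O:1
  CH2 → C:1 H:2
  CH2CONH2 → C:2 H:4 O:1 N:1
Element totals:
  C: 8
  H: 13
  F: 3
  I: 1
  N: 1
  O: 2
Molecular formula: C8H13F3INO2.
Molar mass = 339.095 g/mol.
Mass from C: 8 × 12.011 = 96.088 g/mol.
%C = 96.088 / 339.095 × 100 = 28.34%.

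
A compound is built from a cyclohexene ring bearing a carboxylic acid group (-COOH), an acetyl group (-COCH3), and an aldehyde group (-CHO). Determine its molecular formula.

Atom tally by fragment:
  cyclohexene ring core → C:6 H:10
  (− 3 ring H displaced by substituents)
  + COOH → C:1 H:1 O:2
  + COCH3 → C:2 H:3 O:1
  + CHO → C:1 H:1 O:1
Element totals:
  C: 10
  H: 12
  O: 4

C10H12O4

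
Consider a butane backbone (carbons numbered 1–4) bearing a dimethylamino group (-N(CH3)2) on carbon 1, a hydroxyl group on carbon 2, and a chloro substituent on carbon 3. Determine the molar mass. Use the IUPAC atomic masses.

Atom tally by fragment:
  (CH3)2NCH2 → C:3 H:8 N:1
  CH(OH) → C:1 H:2 O:1
  CH(Cl) → C:1 H:1 Cl:1
  CH3 → C:1 H:3
Element totals:
  C: 6
  H: 14
  Cl: 1
  N: 1
  O: 1
Molecular formula: C6H14ClNO.
  M = 6(12.011) + 14(1.008) + 35.45 + 14.007 + 15.999
    = 72.066 + 14.112 + 35.450 + 14.007 + 15.999 = 151.634

151.63 g/mol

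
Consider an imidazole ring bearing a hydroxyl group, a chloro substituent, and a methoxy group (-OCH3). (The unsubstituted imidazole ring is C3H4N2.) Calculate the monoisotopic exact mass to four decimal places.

148.0040

Atom tally by fragment:
  imidazole ring core → C:3 H:4 N:2
  (− 3 ring H displaced by substituents)
  + OH → O:1 H:1
  + Cl → Cl:1
  + OCH3 → C:1 H:3 O:1
Element totals:
  C: 4
  H: 5
  Cl: 1
  N: 2
  O: 2
Molecular formula: C4H5ClN2O2.
  M = 4(12.0) + 5(1.007825) + 34.968853 + 2(14.003074) + 2(15.994915)
    = 48.000000 + 5.039125 + 34.968853 + 28.006148 + 31.989830 = 148.003956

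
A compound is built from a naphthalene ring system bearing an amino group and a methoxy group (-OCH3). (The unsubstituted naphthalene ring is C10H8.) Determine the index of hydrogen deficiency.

7

Atom tally by fragment:
  naphthalene ring system core → C:10 H:8
  (− 2 ring H displaced by substituents)
  + NH2 → N:1 H:2
  + OCH3 → C:1 H:3 O:1
Element totals:
  C: 11
  H: 11
  N: 1
  O: 1
Molecular formula: C11H11NO.
DoU = (2C + 2 + N − H − X) / 2 = (2·11 + 2 + 1 − 11 − 0) / 2 = 7.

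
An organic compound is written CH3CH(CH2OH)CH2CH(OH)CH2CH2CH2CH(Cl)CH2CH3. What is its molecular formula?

C11H23ClO2

Element totals:
  C: 11
  H: 23
  Cl: 1
  O: 2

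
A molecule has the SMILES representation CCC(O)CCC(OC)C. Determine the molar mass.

Atom tally by fragment:
  CH3 → C:1 H:3
  CH2 → C:1 H:2
  CH(OH) → C:1 H:2 O:1
  CH2 → C:1 H:2
  CH2 → C:1 H:2
  CH(OCH3) → C:2 H:4 O:1
  CH3 → C:1 H:3
Element totals:
  C: 8
  H: 18
  O: 2
Molecular formula: C8H18O2.
  M = 8(12.011) + 18(1.008) + 2(15.999)
    = 96.088 + 18.144 + 31.998 = 146.230

146.23 g/mol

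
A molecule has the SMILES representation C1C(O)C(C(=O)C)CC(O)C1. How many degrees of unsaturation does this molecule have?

2

Atom tally by fragment:
  cyclohexane ring core → C:6 H:12
  (− 3 ring H displaced by substituents)
  + OH → O:1 H:1
  + COCH3 → C:2 H:3 O:1
  + OH → O:1 H:1
Element totals:
  C: 8
  H: 14
  O: 3
Molecular formula: C8H14O3.
DoU = (2C + 2 + N − H − X) / 2 = (2·8 + 2 + 0 − 14 − 0) / 2 = 2.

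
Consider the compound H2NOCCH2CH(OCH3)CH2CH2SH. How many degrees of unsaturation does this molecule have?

1

Element totals:
  C: 6
  H: 13
  N: 1
  O: 2
  S: 1
Molecular formula: C6H13NO2S.
DoU = (2C + 2 + N − H − X) / 2 = (2·6 + 2 + 1 − 13 − 0) / 2 = 1.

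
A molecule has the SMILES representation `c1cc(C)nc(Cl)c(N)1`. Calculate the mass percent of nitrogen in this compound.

Atom tally by fragment:
  pyridine ring core → C:5 H:5 N:1
  (− 3 ring H displaced by substituents)
  + CH3 → C:1 H:3
  + Cl → Cl:1
  + NH2 → N:1 H:2
Element totals:
  C: 6
  H: 7
  Cl: 1
  N: 2
Molecular formula: C6H7ClN2.
Molar mass = 142.586 g/mol.
Mass from N: 2 × 14.007 = 28.014 g/mol.
%N = 28.014 / 142.586 × 100 = 19.65%.

19.65%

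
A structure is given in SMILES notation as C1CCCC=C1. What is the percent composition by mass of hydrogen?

Atom tally by fragment:
  cyclohexene ring core → C:6 H:10
Element totals:
  C: 6
  H: 10
Molecular formula: C6H10.
Molar mass = 82.146 g/mol.
Mass from H: 10 × 1.008 = 10.080 g/mol.
%H = 10.080 / 82.146 × 100 = 12.27%.

12.27%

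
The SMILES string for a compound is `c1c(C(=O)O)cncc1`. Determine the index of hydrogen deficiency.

5

Atom tally by fragment:
  pyridine ring core → C:5 H:5 N:1
  (− 1 ring H displaced by substituents)
  + COOH → C:1 H:1 O:2
Element totals:
  C: 6
  H: 5
  N: 1
  O: 2
Molecular formula: C6H5NO2.
DoU = (2C + 2 + N − H − X) / 2 = (2·6 + 2 + 1 − 5 − 0) / 2 = 5.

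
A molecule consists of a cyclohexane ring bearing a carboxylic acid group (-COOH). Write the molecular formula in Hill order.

C7H12O2

Atom tally by fragment:
  cyclohexane ring core → C:6 H:12
  (− 1 ring H displaced by substituents)
  + COOH → C:1 H:1 O:2
Element totals:
  C: 7
  H: 12
  O: 2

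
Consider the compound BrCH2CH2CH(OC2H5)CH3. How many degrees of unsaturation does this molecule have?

Atom tally by fragment:
  BrCH2 → C:1 H:2 Br:1
  CH2 → C:1 H:2
  CH(OC2H5) → C:3 H:6 O:1
  CH3 → C:1 H:3
Element totals:
  C: 6
  H: 13
  Br: 1
  O: 1
Molecular formula: C6H13BrO.
DoU = (2C + 2 + N − H − X) / 2 = (2·6 + 2 + 0 − 13 − 1) / 2 = 0.

0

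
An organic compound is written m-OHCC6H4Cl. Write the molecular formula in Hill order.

C7H5ClO

Atom tally by fragment:
  benzene ring core → C:6 H:6
  (− 2 ring H displaced by substituents)
  + CHO → C:1 H:1 O:1
  + Cl → Cl:1
Element totals:
  C: 7
  H: 5
  Cl: 1
  O: 1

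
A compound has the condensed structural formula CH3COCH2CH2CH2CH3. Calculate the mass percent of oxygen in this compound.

Element totals:
  C: 6
  H: 12
  O: 1
Molecular formula: C6H12O.
Molar mass = 100.161 g/mol.
Mass from O: 1 × 15.999 = 15.999 g/mol.
%O = 15.999 / 100.161 × 100 = 15.97%.

15.97%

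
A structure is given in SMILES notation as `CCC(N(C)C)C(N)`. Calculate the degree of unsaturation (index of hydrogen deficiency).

Atom tally by fragment:
  CH3 → C:1 H:3
  CH2 → C:1 H:2
  CH(N(CH3)2) → C:3 H:7 N:1
  CH2NH2 → C:1 H:4 N:1
Element totals:
  C: 6
  H: 16
  N: 2
Molecular formula: C6H16N2.
DoU = (2C + 2 + N − H − X) / 2 = (2·6 + 2 + 2 − 16 − 0) / 2 = 0.

0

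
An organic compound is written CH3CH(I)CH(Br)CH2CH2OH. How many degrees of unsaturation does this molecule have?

0

Atom tally by fragment:
  CH3 → C:1 H:3
  CH(I) → C:1 H:1 I:1
  CH(Br) → C:1 H:1 Br:1
  CH2 → C:1 H:2
  CH2OH → C:1 H:3 O:1
Element totals:
  C: 5
  H: 10
  Br: 1
  I: 1
  O: 1
Molecular formula: C5H10BrIO.
DoU = (2C + 2 + N − H − X) / 2 = (2·5 + 2 + 0 − 10 − 2) / 2 = 0.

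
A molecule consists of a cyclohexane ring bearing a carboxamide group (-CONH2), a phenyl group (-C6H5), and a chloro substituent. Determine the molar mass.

Atom tally by fragment:
  cyclohexane ring core → C:6 H:12
  (− 3 ring H displaced by substituents)
  + CONH2 → C:1 H:2 O:1 N:1
  + C6H5 → C:6 H:5
  + Cl → Cl:1
Element totals:
  C: 13
  H: 16
  Cl: 1
  N: 1
  O: 1
Molecular formula: C13H16ClNO.
  M = 13(12.011) + 16(1.008) + 35.45 + 14.007 + 15.999
    = 156.143 + 16.128 + 35.450 + 14.007 + 15.999 = 237.727

237.73 g/mol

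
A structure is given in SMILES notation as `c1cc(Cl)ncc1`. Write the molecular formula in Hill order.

Atom tally by fragment:
  pyridine ring core → C:5 H:5 N:1
  (− 1 ring H displaced by substituents)
  + Cl → Cl:1
Element totals:
  C: 5
  H: 4
  Cl: 1
  N: 1

C5H4ClN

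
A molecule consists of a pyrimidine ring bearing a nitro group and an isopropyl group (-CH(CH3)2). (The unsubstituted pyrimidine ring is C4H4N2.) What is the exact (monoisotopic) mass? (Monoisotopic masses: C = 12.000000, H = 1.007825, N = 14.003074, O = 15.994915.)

167.0695

Atom tally by fragment:
  pyrimidine ring core → C:4 H:4 N:2
  (− 2 ring H displaced by substituents)
  + NO2 → N:1 O:2
  + CH(CH3)2 → C:3 H:7
Element totals:
  C: 7
  H: 9
  N: 3
  O: 2
Molecular formula: C7H9N3O2.
  M = 7(12.0) + 9(1.007825) + 3(14.003074) + 2(15.994915)
    = 84.000000 + 9.070425 + 42.009222 + 31.989830 = 167.069477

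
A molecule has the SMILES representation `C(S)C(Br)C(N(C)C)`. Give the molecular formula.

Atom tally by fragment:
  HSCH2 → C:1 H:3 S:1
  CH(Br) → C:1 H:1 Br:1
  CH2N(CH3)2 → C:3 H:8 N:1
Element totals:
  C: 5
  H: 12
  Br: 1
  N: 1
  S: 1

C5H12BrNS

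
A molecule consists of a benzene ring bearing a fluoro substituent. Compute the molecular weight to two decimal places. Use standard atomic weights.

96.10 g/mol

Atom tally by fragment:
  benzene ring core → C:6 H:6
  (− 1 ring H displaced by substituents)
  + F → F:1
Element totals:
  C: 6
  H: 5
  F: 1
Molecular formula: C6H5F.
  M = 6(12.011) + 5(1.008) + 18.998
    = 72.066 + 5.040 + 18.998 = 96.104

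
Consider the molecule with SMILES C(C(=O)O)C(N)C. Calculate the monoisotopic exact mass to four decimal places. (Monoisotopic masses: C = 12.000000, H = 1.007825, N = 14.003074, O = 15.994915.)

103.0633

Atom tally by fragment:
  HOOCCH2 → C:2 H:3 O:2
  CH(NH2) → C:1 H:3 N:1
  CH3 → C:1 H:3
Element totals:
  C: 4
  H: 9
  N: 1
  O: 2
Molecular formula: C4H9NO2.
  M = 4(12.0) + 9(1.007825) + 14.003074 + 2(15.994915)
    = 48.000000 + 9.070425 + 14.003074 + 31.989830 = 103.063329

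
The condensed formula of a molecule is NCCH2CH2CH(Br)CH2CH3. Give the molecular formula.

C6H10BrN

Atom tally by fragment:
  NCCH2 → C:2 H:2 N:1
  CH2 → C:1 H:2
  CH(Br) → C:1 H:1 Br:1
  CH2 → C:1 H:2
  CH3 → C:1 H:3
Element totals:
  C: 6
  H: 10
  Br: 1
  N: 1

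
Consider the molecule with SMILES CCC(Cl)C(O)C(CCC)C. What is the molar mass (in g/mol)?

Atom tally by fragment:
  CH3 → C:1 H:3
  CH2 → C:1 H:2
  CH(Cl) → C:1 H:1 Cl:1
  CH(OH) → C:1 H:2 O:1
  CH(CH2CH2CH3) → C:4 H:8
  CH3 → C:1 H:3
Element totals:
  C: 9
  H: 19
  Cl: 1
  O: 1
Molecular formula: C9H19ClO.
  M = 9(12.011) + 19(1.008) + 35.45 + 15.999
    = 108.099 + 19.152 + 35.450 + 15.999 = 178.700

178.70 g/mol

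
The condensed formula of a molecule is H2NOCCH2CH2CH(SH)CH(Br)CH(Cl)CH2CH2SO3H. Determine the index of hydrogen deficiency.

Atom tally by fragment:
  H2NOCCH2 → C:2 H:4 O:1 N:1
  CH2 → C:1 H:2
  CH(SH) → C:1 H:2 S:1
  CH(Br) → C:1 H:1 Br:1
  CH(Cl) → C:1 H:1 Cl:1
  CH2 → C:1 H:2
  CH2SO3H → C:1 H:3 S:1 O:3
Element totals:
  C: 8
  H: 15
  Br: 1
  Cl: 1
  N: 1
  O: 4
  S: 2
Molecular formula: C8H15BrClNO4S2.
DoU = (2C + 2 + N − H − X) / 2 = (2·8 + 2 + 1 − 15 − 2) / 2 = 1.

1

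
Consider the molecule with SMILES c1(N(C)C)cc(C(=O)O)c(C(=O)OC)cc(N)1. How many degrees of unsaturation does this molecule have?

6

Atom tally by fragment:
  benzene ring core → C:6 H:6
  (− 4 ring H displaced by substituents)
  + N(CH3)2 → N:1 C:2 H:6
  + COOH → C:1 H:1 O:2
  + COOCH3 → C:2 H:3 O:2
  + NH2 → N:1 H:2
Element totals:
  C: 11
  H: 14
  N: 2
  O: 4
Molecular formula: C11H14N2O4.
DoU = (2C + 2 + N − H − X) / 2 = (2·11 + 2 + 2 − 14 − 0) / 2 = 6.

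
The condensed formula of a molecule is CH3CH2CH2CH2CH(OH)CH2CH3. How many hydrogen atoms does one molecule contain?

16

Element totals:
  C: 7
  H: 16
  O: 1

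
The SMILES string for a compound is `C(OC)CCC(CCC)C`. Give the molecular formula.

Atom tally by fragment:
  CH3OCH2 → C:2 H:5 O:1
  CH2 → C:1 H:2
  CH2 → C:1 H:2
  CH(CH2CH2CH3) → C:4 H:8
  CH3 → C:1 H:3
Element totals:
  C: 9
  H: 20
  O: 1

C9H20O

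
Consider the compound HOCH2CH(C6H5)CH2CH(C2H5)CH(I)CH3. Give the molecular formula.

Element totals:
  C: 14
  H: 21
  I: 1
  O: 1

C14H21IO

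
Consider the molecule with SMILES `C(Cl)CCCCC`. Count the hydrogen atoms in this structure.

13

Atom tally by fragment:
  ClCH2 → C:1 H:2 Cl:1
  CH2 → C:1 H:2
  CH2 → C:1 H:2
  CH2 → C:1 H:2
  CH2 → C:1 H:2
  CH3 → C:1 H:3
Element totals:
  C: 6
  H: 13
  Cl: 1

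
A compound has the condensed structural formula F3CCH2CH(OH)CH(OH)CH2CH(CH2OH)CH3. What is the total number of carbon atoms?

8

Element totals:
  C: 8
  H: 15
  F: 3
  O: 3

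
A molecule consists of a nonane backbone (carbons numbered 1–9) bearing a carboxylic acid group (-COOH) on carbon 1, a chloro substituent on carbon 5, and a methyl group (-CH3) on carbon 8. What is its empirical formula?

C11H21ClO2

Atom tally by fragment:
  HOOCCH2 → C:2 H:3 O:2
  CH2 → C:1 H:2
  CH2 → C:1 H:2
  CH2 → C:1 H:2
  CH(Cl) → C:1 H:1 Cl:1
  CH2 → C:1 H:2
  CH2 → C:1 H:2
  CH(CH3) → C:2 H:4
  CH3 → C:1 H:3
Element totals:
  C: 11
  H: 21
  Cl: 1
  O: 2
Molecular formula: C11H21ClO2.
gcd of subscripts (11, 1, 21, 2) = 1, so the empirical formula equals the molecular formula.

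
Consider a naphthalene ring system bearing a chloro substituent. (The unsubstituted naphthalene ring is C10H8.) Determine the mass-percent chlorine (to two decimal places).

Atom tally by fragment:
  naphthalene ring system core → C:10 H:8
  (− 1 ring H displaced by substituents)
  + Cl → Cl:1
Element totals:
  C: 10
  H: 7
  Cl: 1
Molecular formula: C10H7Cl.
Molar mass = 162.616 g/mol.
Mass from Cl: 1 × 35.45 = 35.450 g/mol.
%Cl = 35.450 / 162.616 × 100 = 21.80%.

21.80%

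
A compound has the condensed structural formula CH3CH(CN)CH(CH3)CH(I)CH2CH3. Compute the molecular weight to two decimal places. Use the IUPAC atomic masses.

Element totals:
  C: 8
  H: 14
  I: 1
  N: 1
Molecular formula: C8H14IN.
  M = 8(12.011) + 14(1.008) + 126.904 + 14.007
    = 96.088 + 14.112 + 126.904 + 14.007 = 251.111

251.11 g/mol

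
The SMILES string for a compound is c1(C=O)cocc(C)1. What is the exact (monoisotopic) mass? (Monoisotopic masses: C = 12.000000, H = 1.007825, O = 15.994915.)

110.0368

Atom tally by fragment:
  furan ring core → C:4 H:4 O:1
  (− 2 ring H displaced by substituents)
  + CHO → C:1 H:1 O:1
  + CH3 → C:1 H:3
Element totals:
  C: 6
  H: 6
  O: 2
Molecular formula: C6H6O2.
  M = 6(12.0) + 6(1.007825) + 2(15.994915)
    = 72.000000 + 6.046950 + 31.989830 = 110.036780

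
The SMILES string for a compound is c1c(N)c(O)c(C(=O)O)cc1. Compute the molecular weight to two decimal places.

Atom tally by fragment:
  benzene ring core → C:6 H:6
  (− 3 ring H displaced by substituents)
  + NH2 → N:1 H:2
  + OH → O:1 H:1
  + COOH → C:1 H:1 O:2
Element totals:
  C: 7
  H: 7
  N: 1
  O: 3
Molecular formula: C7H7NO3.
  M = 7(12.011) + 7(1.008) + 14.007 + 3(15.999)
    = 84.077 + 7.056 + 14.007 + 47.997 = 153.137

153.14 g/mol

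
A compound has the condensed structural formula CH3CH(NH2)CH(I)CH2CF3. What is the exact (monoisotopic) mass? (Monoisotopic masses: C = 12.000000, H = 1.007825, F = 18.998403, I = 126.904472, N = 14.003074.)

Atom tally by fragment:
  CH3 → C:1 H:3
  CH(NH2) → C:1 H:3 N:1
  CH(I) → C:1 H:1 I:1
  CH2CF3 → C:2 H:2 F:3
Element totals:
  C: 5
  H: 9
  F: 3
  I: 1
  N: 1
Molecular formula: C5H9F3IN.
  M = 5(12.0) + 9(1.007825) + 3(18.998403) + 126.904472 + 14.003074
    = 60.000000 + 9.070425 + 56.995209 + 126.904472 + 14.003074 = 266.973180

266.9732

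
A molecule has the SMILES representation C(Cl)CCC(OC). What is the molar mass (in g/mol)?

122.59 g/mol

Atom tally by fragment:
  ClCH2 → C:1 H:2 Cl:1
  CH2 → C:1 H:2
  CH2 → C:1 H:2
  CH2OCH3 → C:2 H:5 O:1
Element totals:
  C: 5
  H: 11
  Cl: 1
  O: 1
Molecular formula: C5H11ClO.
  M = 5(12.011) + 11(1.008) + 35.45 + 15.999
    = 60.055 + 11.088 + 35.450 + 15.999 = 122.592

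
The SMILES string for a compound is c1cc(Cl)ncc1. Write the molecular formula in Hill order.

Atom tally by fragment:
  pyridine ring core → C:5 H:5 N:1
  (− 1 ring H displaced by substituents)
  + Cl → Cl:1
Element totals:
  C: 5
  H: 4
  Cl: 1
  N: 1

C5H4ClN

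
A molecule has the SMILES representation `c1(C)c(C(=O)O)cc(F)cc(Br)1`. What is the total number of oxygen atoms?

Atom tally by fragment:
  benzene ring core → C:6 H:6
  (− 4 ring H displaced by substituents)
  + CH3 → C:1 H:3
  + COOH → C:1 H:1 O:2
  + F → F:1
  + Br → Br:1
Element totals:
  C: 8
  H: 6
  Br: 1
  F: 1
  O: 2

2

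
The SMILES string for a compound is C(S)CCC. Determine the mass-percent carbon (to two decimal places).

Atom tally by fragment:
  HSCH2 → C:1 H:3 S:1
  CH2 → C:1 H:2
  CH2 → C:1 H:2
  CH3 → C:1 H:3
Element totals:
  C: 4
  H: 10
  S: 1
Molecular formula: C4H10S.
Molar mass = 90.184 g/mol.
Mass from C: 4 × 12.011 = 48.044 g/mol.
%C = 48.044 / 90.184 × 100 = 53.27%.

53.27%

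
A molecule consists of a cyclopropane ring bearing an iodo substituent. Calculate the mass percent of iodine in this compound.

Atom tally by fragment:
  cyclopropane ring core → C:3 H:6
  (− 1 ring H displaced by substituents)
  + I → I:1
Element totals:
  C: 3
  H: 5
  I: 1
Molecular formula: C3H5I.
Molar mass = 167.977 g/mol.
Mass from I: 1 × 126.904 = 126.904 g/mol.
%I = 126.904 / 167.977 × 100 = 75.55%.

75.55%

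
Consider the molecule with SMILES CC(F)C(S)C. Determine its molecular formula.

Atom tally by fragment:
  CH3 → C:1 H:3
  CH(F) → C:1 H:1 F:1
  CH(SH) → C:1 H:2 S:1
  CH3 → C:1 H:3
Element totals:
  C: 4
  H: 9
  F: 1
  S: 1

C4H9FS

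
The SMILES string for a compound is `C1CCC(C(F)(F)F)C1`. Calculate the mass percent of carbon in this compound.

52.17%

Atom tally by fragment:
  cyclopentane ring core → C:5 H:10
  (− 1 ring H displaced by substituents)
  + CF3 → C:1 F:3
Element totals:
  C: 6
  H: 9
  F: 3
Molecular formula: C6H9F3.
Molar mass = 138.132 g/mol.
Mass from C: 6 × 12.011 = 72.066 g/mol.
%C = 72.066 / 138.132 × 100 = 52.17%.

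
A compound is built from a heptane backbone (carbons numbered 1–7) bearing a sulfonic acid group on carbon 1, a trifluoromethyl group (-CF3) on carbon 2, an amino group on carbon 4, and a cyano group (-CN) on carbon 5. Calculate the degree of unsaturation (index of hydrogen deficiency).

Atom tally by fragment:
  HO3SCH2 → C:1 H:3 S:1 O:3
  CH(CF3) → C:2 H:1 F:3
  CH2 → C:1 H:2
  CH(NH2) → C:1 H:3 N:1
  CH(CN) → C:2 H:1 N:1
  CH2 → C:1 H:2
  CH3 → C:1 H:3
Element totals:
  C: 9
  H: 15
  F: 3
  N: 2
  O: 3
  S: 1
Molecular formula: C9H15F3N2O3S.
DoU = (2C + 2 + N − H − X) / 2 = (2·9 + 2 + 2 − 15 − 3) / 2 = 2.

2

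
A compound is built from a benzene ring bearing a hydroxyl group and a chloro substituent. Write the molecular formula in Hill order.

Atom tally by fragment:
  benzene ring core → C:6 H:6
  (− 2 ring H displaced by substituents)
  + OH → O:1 H:1
  + Cl → Cl:1
Element totals:
  C: 6
  H: 5
  Cl: 1
  O: 1

C6H5ClO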